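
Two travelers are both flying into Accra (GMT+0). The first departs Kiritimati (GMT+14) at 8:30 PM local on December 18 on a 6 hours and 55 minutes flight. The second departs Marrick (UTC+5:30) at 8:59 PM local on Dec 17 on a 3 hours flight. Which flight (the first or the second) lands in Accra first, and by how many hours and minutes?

Flight 1 in UTC: 8:30 PM − 14:00 = 6:30 AM on Dec 18.
+6 hours 55 minutes → arrive 1:25 PM UTC on Dec 18.
Flight 2 in UTC: 8:59 PM − 5:30 = 3:29 PM on Dec 17.
+3 hours → arrive 6:29 PM UTC on Dec 17.
Flight 2 lands earlier by 18 hours 56 minutes.

the second, by 18 hours 56 minutes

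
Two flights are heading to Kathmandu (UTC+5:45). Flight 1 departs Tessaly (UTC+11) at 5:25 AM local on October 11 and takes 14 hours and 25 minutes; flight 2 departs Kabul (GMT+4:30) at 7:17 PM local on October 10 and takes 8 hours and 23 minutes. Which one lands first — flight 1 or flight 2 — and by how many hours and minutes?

the second, by 9 hours 40 minutes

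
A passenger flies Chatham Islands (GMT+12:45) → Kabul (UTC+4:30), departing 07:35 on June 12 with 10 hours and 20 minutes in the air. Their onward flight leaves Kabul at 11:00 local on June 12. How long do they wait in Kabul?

1 hour 20 minutes

Convert departure to UTC: 07:35 − 12:45 = 18:50 UTC on Jun 11.
Add 10 hours 20 minutes flight time → 05:10 UTC (Jun 12).
Kabul is UTC+4:30, so local arrival = 05:10 + 4:30 = 09:40 on Jun 12.
Layover = 11:00 − 09:40 = 1 hour 20 minutes.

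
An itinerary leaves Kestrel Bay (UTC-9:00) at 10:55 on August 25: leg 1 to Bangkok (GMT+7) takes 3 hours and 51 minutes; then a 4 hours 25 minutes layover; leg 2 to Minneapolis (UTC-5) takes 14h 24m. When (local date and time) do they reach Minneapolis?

13:35 on Aug 26

Convert departure to UTC: 10:55 + 9:00 = 19:55 UTC on Aug 25.
Add 3 hours and 51 minutes leg 1 → 23:46 UTC.
Add 4 hours and 25 minutes layover in Bangkok → 04:11 UTC (Aug 26).
Add 14 hours and 24 minutes leg 2 → 18:35 UTC.
Minneapolis is UTC−5:00, so local arrival = 18:35 − 5:00 = 13:35 on Aug 26.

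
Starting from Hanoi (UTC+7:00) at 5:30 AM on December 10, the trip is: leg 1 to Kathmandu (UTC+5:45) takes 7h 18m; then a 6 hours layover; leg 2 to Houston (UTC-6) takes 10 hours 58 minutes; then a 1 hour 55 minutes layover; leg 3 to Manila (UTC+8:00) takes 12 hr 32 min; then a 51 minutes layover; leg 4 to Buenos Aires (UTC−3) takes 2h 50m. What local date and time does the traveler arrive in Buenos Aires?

1:54 PM on Dec 11

Convert departure to UTC: 5:30 AM − 7:00 = 10:30 PM UTC on Dec 9.
Add 7 hours and 18 minutes leg 1 → 5:48 AM UTC (Dec 10).
Add 6 hours layover in Kathmandu → 11:48 AM UTC.
Add 10 hours and 58 minutes leg 2 → 10:46 PM UTC.
Add 1 hour 55 minutes layover in Houston → 12:41 AM UTC (Dec 11).
Add 12 hours and 32 minutes leg 3 → 1:13 PM UTC.
Add 51 minutes layover in Manila → 2:04 PM UTC.
Add 2 hours 50 minutes leg 4 → 4:54 PM UTC.
Buenos Aires is UTC−3:00, so local arrival = 4:54 PM − 3:00 = 1:54 PM on Dec 11.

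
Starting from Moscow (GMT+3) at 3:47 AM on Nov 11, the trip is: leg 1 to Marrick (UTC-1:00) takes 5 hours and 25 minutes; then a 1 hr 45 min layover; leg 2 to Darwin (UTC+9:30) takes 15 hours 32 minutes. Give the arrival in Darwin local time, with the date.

Convert departure to UTC: 3:47 AM − 3:00 = 12:47 AM UTC on Nov 11.
Add 5 hours and 25 minutes leg 1 → 6:12 AM UTC.
Add 1 hour and 45 minutes layover in Marrick → 7:57 AM UTC.
Add 15 hours 32 minutes leg 2 → 11:29 PM UTC.
Darwin is UTC+9:30, so local arrival = 11:29 PM + 9:30 = 8:59 AM on Nov 12.

8:59 AM on November 12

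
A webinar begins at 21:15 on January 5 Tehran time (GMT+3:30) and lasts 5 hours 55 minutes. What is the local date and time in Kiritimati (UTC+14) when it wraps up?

Convert start to UTC: 21:15 − 3:30 = 17:45 UTC on Jan 5.
Add 5 hours 55 minutes duration → 23:40 UTC.
Kiritimati is UTC+14:00, so local end time = 23:40 + 14:00 = 13:40 on Jan 6.

13:40 on January 6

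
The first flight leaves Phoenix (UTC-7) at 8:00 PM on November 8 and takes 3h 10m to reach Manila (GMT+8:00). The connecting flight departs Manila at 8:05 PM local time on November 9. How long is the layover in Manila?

5 hours 55 minutes

Convert departure to UTC: 8:00 PM + 7:00 = 3:00 AM UTC on Nov 9.
Add 3 hours and 10 minutes flight time → 6:10 AM UTC.
Manila is UTC+8:00, so local arrival = 6:10 AM + 8:00 = 2:10 PM on Nov 9.
Layover = 8:05 PM − 2:10 PM = 5 hours 55 minutes.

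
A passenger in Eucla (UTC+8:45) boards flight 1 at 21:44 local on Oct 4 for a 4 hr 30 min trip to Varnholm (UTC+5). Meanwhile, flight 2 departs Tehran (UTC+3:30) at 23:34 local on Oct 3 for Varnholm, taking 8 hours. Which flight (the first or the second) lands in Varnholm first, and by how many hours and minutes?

Flight 1 in UTC: 21:44 − 8:45 = 12:59 on Oct 4.
+4 hours and 30 minutes → arrive 17:29 UTC on Oct 4.
Flight 2 in UTC: 23:34 − 3:30 = 20:04 on Oct 3.
+8 hours → arrive 04:04 UTC on Oct 4.
Flight 2 lands earlier by 13 hours 25 minutes.

the second, by 13 hours 25 minutes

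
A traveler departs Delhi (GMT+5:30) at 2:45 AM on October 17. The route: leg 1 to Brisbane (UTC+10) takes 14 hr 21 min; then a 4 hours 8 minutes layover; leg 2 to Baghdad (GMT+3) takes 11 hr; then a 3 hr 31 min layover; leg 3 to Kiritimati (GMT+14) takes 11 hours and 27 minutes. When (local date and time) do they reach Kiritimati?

Convert departure to UTC: 2:45 AM − 5:30 = 9:15 PM UTC on Oct 16.
Add 14 hours and 21 minutes leg 1 → 11:36 AM UTC (Oct 17).
Add 4 hours and 8 minutes layover in Brisbane → 3:44 PM UTC.
Add 11 hours leg 2 → 2:44 AM UTC (Oct 18).
Add 3 hours 31 minutes layover in Baghdad → 6:15 AM UTC.
Add 11 hours and 27 minutes leg 3 → 5:42 PM UTC.
Kiritimati is UTC+14:00, so local arrival = 5:42 PM + 14:00 = 7:42 AM on Oct 19.

7:42 AM on October 19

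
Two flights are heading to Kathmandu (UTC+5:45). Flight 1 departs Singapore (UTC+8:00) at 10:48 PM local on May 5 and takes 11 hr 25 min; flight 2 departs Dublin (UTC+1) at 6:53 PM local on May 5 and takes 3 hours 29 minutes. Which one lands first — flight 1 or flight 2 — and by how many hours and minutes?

Flight 1 in UTC: 10:48 PM − 8:00 = 2:48 PM on May 5.
+11 hours 25 minutes → arrive 2:13 AM UTC on May 6.
Flight 2 in UTC: 6:53 PM − 1:00 = 5:53 PM on May 5.
+3 hours and 29 minutes → arrive 9:22 PM UTC on May 5.
Flight 2 lands earlier by 4 hours 51 minutes.

the second, by 4 hours 51 minutes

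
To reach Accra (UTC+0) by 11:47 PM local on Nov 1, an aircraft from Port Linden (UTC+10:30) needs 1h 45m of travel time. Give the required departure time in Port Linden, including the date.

Target arrival is already UTC: 11:47 PM on Nov 1.
Subtract 1 hour and 45 minutes → departure 10:02 PM UTC on Nov 1.
Port Linden is UTC+10:30: 10:02 PM + 10:30 = 8:32 AM on Nov 2.

8:32 AM on November 2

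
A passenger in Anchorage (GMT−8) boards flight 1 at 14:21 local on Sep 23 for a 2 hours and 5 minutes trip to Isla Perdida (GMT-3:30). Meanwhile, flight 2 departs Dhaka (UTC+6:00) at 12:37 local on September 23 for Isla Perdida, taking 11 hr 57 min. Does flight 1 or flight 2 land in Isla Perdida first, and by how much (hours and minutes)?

Flight 1 in UTC: 14:21 + 8:00 = 22:21 on Sep 23.
+2 hours 5 minutes → arrive 00:26 UTC on Sep 24.
Flight 2 in UTC: 12:37 − 6:00 = 06:37 on Sep 23.
+11 hours 57 minutes → arrive 18:34 UTC on Sep 23.
Flight 2 lands earlier by 5 hours 52 minutes.

the second, by 5 hours 52 minutes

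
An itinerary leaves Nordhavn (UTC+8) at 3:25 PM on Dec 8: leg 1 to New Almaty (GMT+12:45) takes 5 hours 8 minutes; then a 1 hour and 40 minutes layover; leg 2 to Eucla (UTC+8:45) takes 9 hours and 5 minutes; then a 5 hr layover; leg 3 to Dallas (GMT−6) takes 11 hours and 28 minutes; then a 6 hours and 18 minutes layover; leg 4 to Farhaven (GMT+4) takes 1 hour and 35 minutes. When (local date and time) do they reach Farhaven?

Convert departure to UTC: 3:25 PM − 8:00 = 7:25 AM UTC on Dec 8.
Add 5 hours 8 minutes leg 1 → 12:33 PM UTC.
Add 1 hour and 40 minutes layover in New Almaty → 2:13 PM UTC.
Add 9 hours and 5 minutes leg 2 → 11:18 PM UTC.
Add 5 hours layover in Eucla → 4:18 AM UTC (Dec 9).
Add 11 hours 28 minutes leg 3 → 3:46 PM UTC.
Add 6 hours 18 minutes layover in Dallas → 10:04 PM UTC.
Add 1 hour and 35 minutes leg 4 → 11:39 PM UTC.
Farhaven is UTC+4:00, so local arrival = 11:39 PM + 4:00 = 3:39 AM on Dec 10.

3:39 AM on December 10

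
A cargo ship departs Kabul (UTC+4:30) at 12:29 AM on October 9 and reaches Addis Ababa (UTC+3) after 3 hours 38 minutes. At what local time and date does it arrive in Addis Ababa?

Addis Ababa is 1:30 behind Kabul.
After 3 hours 38 minutes it is 4:07 AM in Kabul.
Shift by the zone difference: 4:07 AM − 1:30 = 2:37 AM on Oct 9 in Addis Ababa.

2:37 AM on October 9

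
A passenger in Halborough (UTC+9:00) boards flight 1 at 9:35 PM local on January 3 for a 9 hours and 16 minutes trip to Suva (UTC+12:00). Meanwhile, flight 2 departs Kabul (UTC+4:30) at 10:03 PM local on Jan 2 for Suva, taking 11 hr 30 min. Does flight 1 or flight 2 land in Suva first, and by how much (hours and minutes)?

the second, by 16 hours 48 minutes

Flight 1 in UTC: 9:35 PM − 9:00 = 12:35 PM on Jan 3.
+9 hours and 16 minutes → arrive 9:51 PM UTC on Jan 3.
Flight 2 in UTC: 10:03 PM − 4:30 = 5:33 PM on Jan 2.
+11 hours 30 minutes → arrive 5:03 AM UTC on Jan 3.
Flight 2 lands earlier by 16 hours 48 minutes.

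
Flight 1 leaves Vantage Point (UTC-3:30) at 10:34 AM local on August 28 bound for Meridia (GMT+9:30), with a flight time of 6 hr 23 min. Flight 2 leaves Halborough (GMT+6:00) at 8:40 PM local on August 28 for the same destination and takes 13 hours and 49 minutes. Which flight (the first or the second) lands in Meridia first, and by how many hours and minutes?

the first, by 8 hours 2 minutes

Flight 1 in UTC: 10:34 AM + 3:30 = 2:04 PM on Aug 28.
+6 hours and 23 minutes → arrive 8:27 PM UTC on Aug 28.
Flight 2 in UTC: 8:40 PM − 6:00 = 2:40 PM on Aug 28.
+13 hours and 49 minutes → arrive 4:29 AM UTC on Aug 29.
Flight 1 lands earlier by 8 hours 2 minutes.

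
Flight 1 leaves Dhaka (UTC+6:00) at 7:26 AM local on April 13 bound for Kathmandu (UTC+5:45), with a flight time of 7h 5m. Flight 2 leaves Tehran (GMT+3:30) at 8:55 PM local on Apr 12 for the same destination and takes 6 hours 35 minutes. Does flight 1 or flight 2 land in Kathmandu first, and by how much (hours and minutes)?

Flight 1 in UTC: 7:26 AM − 6:00 = 1:26 AM on Apr 13.
+7 hours and 5 minutes → arrive 8:31 AM UTC on Apr 13.
Flight 2 in UTC: 8:55 PM − 3:30 = 5:25 PM on Apr 12.
+6 hours and 35 minutes → arrive 12:00 AM UTC on Apr 13.
Flight 2 lands earlier by 8 hours 31 minutes.

the second, by 8 hours 31 minutes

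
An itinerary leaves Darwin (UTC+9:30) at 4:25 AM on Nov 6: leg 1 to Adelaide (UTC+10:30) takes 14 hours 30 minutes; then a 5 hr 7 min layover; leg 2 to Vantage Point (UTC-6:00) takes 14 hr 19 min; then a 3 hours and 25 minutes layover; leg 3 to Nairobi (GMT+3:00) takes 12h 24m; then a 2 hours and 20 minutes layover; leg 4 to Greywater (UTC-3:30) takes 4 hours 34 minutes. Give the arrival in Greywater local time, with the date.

12:04 AM on November 8

Convert departure to UTC: 4:25 AM − 9:30 = 6:55 PM UTC on Nov 5.
Add 14 hours 30 minutes leg 1 → 9:25 AM UTC (Nov 6).
Add 5 hours and 7 minutes layover in Adelaide → 2:32 PM UTC.
Add 14 hours 19 minutes leg 2 → 4:51 AM UTC (Nov 7).
Add 3 hours 25 minutes layover in Vantage Point → 8:16 AM UTC.
Add 12 hours and 24 minutes leg 3 → 8:40 PM UTC.
Add 2 hours and 20 minutes layover in Nairobi → 11:00 PM UTC.
Add 4 hours 34 minutes leg 4 → 3:34 AM UTC (Nov 8).
Greywater is UTC−3:30, so local arrival = 3:34 AM − 3:30 = 12:04 AM on Nov 8.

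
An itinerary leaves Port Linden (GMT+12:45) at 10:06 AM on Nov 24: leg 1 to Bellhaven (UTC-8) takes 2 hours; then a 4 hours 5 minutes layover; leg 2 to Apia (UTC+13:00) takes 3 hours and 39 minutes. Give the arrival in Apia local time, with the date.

8:05 PM on November 24

Convert departure to UTC: 10:06 AM − 12:45 = 9:21 PM UTC on Nov 23.
Add 2 hours leg 1 → 11:21 PM UTC.
Add 4 hours 5 minutes layover in Bellhaven → 3:26 AM UTC (Nov 24).
Add 3 hours 39 minutes leg 2 → 7:05 AM UTC.
Apia is UTC+13:00, so local arrival = 7:05 AM + 13:00 = 8:05 PM on Nov 24.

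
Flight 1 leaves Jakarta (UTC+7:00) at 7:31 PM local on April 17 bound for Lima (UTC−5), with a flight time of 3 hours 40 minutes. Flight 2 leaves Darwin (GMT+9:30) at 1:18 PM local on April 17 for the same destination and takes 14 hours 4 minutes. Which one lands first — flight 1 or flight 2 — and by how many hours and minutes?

Flight 1 in UTC: 7:31 PM − 7:00 = 12:31 PM on Apr 17.
+3 hours and 40 minutes → arrive 4:11 PM UTC on Apr 17.
Flight 2 in UTC: 1:18 PM − 9:30 = 3:48 AM on Apr 17.
+14 hours and 4 minutes → arrive 5:52 PM UTC on Apr 17.
Flight 1 lands earlier by 1 hour 41 minutes.

the first, by 1 hour 41 minutes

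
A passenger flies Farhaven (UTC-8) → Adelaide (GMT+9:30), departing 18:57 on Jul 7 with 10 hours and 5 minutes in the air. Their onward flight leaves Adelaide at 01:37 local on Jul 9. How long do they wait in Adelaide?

Convert departure to UTC: 18:57 + 8:00 = 02:57 UTC on Jul 8.
Add 10 hours 5 minutes flight time → 13:02 UTC.
Adelaide is UTC+9:30, so local arrival = 13:02 + 9:30 = 22:32 on Jul 8.
Layover = 01:37 − 22:32 (+1 day) = 3 hours 5 minutes.

3 hours 5 minutes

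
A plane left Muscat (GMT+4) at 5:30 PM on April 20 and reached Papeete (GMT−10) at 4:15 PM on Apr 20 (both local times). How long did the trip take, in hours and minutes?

Departure in UTC: 5:30 PM − 4:00 = 1:30 PM on Apr 20.
Arrival in UTC: 4:15 PM + 10:00 = 2:15 AM on Apr 21.
Elapsed = 2:15 AM − 1:30 PM (+1 day) = 12 hours 45 minutes.

12 hours 45 minutes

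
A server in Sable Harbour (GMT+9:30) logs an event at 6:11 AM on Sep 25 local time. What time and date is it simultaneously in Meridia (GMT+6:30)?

3:11 AM on Sep 25

In UTC: 6:11 AM − 9:30 = 8:41 PM on Sep 24.
Meridia is UTC+6:30: 8:41 PM + 6:30 = 3:11 AM on Sep 25.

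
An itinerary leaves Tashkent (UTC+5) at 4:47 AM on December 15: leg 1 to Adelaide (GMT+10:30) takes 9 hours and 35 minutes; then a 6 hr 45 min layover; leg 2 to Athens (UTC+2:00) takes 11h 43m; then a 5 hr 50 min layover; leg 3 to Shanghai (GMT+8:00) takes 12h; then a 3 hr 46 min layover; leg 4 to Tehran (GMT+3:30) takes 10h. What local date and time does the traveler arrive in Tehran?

Convert departure to UTC: 4:47 AM − 5:00 = 11:47 PM UTC on Dec 14.
Add 9 hours and 35 minutes leg 1 → 9:22 AM UTC (Dec 15).
Add 6 hours 45 minutes layover in Adelaide → 4:07 PM UTC.
Add 11 hours 43 minutes leg 2 → 3:50 AM UTC (Dec 16).
Add 5 hours 50 minutes layover in Athens → 9:40 AM UTC.
Add 12 hours leg 3 → 9:40 PM UTC.
Add 3 hours and 46 minutes layover in Shanghai → 1:26 AM UTC (Dec 17).
Add 10 hours leg 4 → 11:26 AM UTC.
Tehran is UTC+3:30, so local arrival = 11:26 AM + 3:30 = 2:56 PM on Dec 17.

2:56 PM on Dec 17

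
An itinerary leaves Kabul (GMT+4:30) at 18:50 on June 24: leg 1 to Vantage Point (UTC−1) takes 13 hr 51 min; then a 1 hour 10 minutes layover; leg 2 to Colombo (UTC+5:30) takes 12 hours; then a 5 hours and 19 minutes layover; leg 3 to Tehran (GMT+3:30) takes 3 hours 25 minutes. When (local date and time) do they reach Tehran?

Convert departure to UTC: 18:50 − 4:30 = 14:20 UTC on Jun 24.
Add 13 hours 51 minutes leg 1 → 04:11 UTC (Jun 25).
Add 1 hour and 10 minutes layover in Vantage Point → 05:21 UTC.
Add 12 hours leg 2 → 17:21 UTC.
Add 5 hours 19 minutes layover in Colombo → 22:40 UTC.
Add 3 hours 25 minutes leg 3 → 02:05 UTC (Jun 26).
Tehran is UTC+3:30, so local arrival = 02:05 + 3:30 = 05:35 on Jun 26.

05:35 on June 26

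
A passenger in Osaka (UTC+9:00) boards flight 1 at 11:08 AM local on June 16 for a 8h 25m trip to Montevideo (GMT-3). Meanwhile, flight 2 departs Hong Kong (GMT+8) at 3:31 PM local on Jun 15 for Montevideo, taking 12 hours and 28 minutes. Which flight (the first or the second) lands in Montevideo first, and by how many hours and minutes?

Flight 1 in UTC: 11:08 AM − 9:00 = 2:08 AM on Jun 16.
+8 hours and 25 minutes → arrive 10:33 AM UTC on Jun 16.
Flight 2 in UTC: 3:31 PM − 8:00 = 7:31 AM on Jun 15.
+12 hours 28 minutes → arrive 7:59 PM UTC on Jun 15.
Flight 2 lands earlier by 14 hours 34 minutes.

the second, by 14 hours 34 minutes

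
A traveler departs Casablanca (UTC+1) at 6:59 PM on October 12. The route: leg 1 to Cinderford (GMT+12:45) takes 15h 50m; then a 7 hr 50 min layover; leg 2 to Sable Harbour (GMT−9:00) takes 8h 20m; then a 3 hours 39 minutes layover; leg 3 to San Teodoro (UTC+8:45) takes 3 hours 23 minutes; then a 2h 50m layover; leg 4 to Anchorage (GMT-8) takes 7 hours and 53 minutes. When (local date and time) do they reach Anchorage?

11:44 AM on October 14

Convert departure to UTC: 6:59 PM − 1:00 = 5:59 PM UTC on Oct 12.
Add 15 hours and 50 minutes leg 1 → 9:49 AM UTC (Oct 13).
Add 7 hours and 50 minutes layover in Cinderford → 5:39 PM UTC.
Add 8 hours and 20 minutes leg 2 → 1:59 AM UTC (Oct 14).
Add 3 hours and 39 minutes layover in Sable Harbour → 5:38 AM UTC.
Add 3 hours and 23 minutes leg 3 → 9:01 AM UTC.
Add 2 hours 50 minutes layover in San Teodoro → 11:51 AM UTC.
Add 7 hours and 53 minutes leg 4 → 7:44 PM UTC.
Anchorage is UTC−8:00, so local arrival = 7:44 PM − 8:00 = 11:44 AM on Oct 14.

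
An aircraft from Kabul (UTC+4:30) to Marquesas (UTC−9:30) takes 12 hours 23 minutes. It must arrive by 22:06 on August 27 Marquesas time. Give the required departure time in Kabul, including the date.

23:43 on August 27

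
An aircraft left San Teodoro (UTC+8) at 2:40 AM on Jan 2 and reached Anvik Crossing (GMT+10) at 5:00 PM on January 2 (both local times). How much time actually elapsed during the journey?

12 hours 20 minutes

Anvik Crossing is 2:00 ahead of San Teodoro.
Clock-face elapsed time (ignoring zones) is 14 hours 20 minutes.
Actual elapsed = 14 hours 20 minutes − 2:00 = 12 hours 20 minutes.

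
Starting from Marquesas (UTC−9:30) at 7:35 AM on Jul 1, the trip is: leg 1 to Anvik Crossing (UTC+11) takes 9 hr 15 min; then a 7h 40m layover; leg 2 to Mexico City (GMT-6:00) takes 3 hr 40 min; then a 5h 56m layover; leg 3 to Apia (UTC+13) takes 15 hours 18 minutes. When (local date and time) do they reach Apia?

11:54 PM on July 3

Convert departure to UTC: 7:35 AM + 9:30 = 5:05 PM UTC on Jul 1.
Add 9 hours and 15 minutes leg 1 → 2:20 AM UTC (Jul 2).
Add 7 hours 40 minutes layover in Anvik Crossing → 10:00 AM UTC.
Add 3 hours and 40 minutes leg 2 → 1:40 PM UTC.
Add 5 hours and 56 minutes layover in Mexico City → 7:36 PM UTC.
Add 15 hours 18 minutes leg 3 → 10:54 AM UTC (Jul 3).
Apia is UTC+13:00, so local arrival = 10:54 AM + 13:00 = 11:54 PM on Jul 3.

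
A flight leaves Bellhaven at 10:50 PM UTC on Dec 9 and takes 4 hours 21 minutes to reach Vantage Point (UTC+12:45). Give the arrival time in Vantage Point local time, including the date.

Departure is given in UTC: 10:50 PM on Dec 9.
Add 4 hours 21 minutes → 3:11 AM UTC (Dec 10).
Vantage Point is UTC+12:45: 3:11 AM + 12:45 = 3:56 PM on Dec 10.

3:56 PM on Dec 10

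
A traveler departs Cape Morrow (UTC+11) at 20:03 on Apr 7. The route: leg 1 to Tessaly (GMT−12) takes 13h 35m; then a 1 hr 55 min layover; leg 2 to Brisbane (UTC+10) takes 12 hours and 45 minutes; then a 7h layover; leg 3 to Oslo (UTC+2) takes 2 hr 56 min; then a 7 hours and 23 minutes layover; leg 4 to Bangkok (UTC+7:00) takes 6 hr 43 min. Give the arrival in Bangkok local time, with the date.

Convert departure to UTC: 20:03 − 11:00 = 09:03 UTC on Apr 7.
Add 13 hours and 35 minutes leg 1 → 22:38 UTC.
Add 1 hour 55 minutes layover in Tessaly → 00:33 UTC (Apr 8).
Add 12 hours and 45 minutes leg 2 → 13:18 UTC.
Add 7 hours layover in Brisbane → 20:18 UTC.
Add 2 hours and 56 minutes leg 3 → 23:14 UTC.
Add 7 hours 23 minutes layover in Oslo → 06:37 UTC (Apr 9).
Add 6 hours and 43 minutes leg 4 → 13:20 UTC.
Bangkok is UTC+7:00, so local arrival = 13:20 + 7:00 = 20:20 on Apr 9.

20:20 on April 9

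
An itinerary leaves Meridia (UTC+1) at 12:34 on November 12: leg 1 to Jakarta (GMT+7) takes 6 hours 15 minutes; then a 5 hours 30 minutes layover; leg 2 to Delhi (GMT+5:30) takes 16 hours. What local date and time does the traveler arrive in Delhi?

Convert departure to UTC: 12:34 − 1:00 = 11:34 UTC on Nov 12.
Add 6 hours and 15 minutes leg 1 → 17:49 UTC.
Add 5 hours and 30 minutes layover in Jakarta → 23:19 UTC.
Add 16 hours leg 2 → 15:19 UTC (Nov 13).
Delhi is UTC+5:30, so local arrival = 15:19 + 5:30 = 20:49 on Nov 13.

20:49 on Nov 13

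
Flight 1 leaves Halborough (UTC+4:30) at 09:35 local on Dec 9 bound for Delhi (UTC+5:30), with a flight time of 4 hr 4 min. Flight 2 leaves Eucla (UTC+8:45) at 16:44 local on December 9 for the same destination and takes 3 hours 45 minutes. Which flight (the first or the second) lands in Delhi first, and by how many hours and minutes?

Flight 1 in UTC: 09:35 − 4:30 = 05:05 on Dec 9.
+4 hours and 4 minutes → arrive 09:09 UTC on Dec 9.
Flight 2 in UTC: 16:44 − 8:45 = 07:59 on Dec 9.
+3 hours and 45 minutes → arrive 11:44 UTC on Dec 9.
Flight 1 lands earlier by 2 hours 35 minutes.

the first, by 2 hours 35 minutes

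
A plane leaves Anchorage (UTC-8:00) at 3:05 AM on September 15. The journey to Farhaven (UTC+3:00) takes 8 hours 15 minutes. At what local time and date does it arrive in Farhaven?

Convert departure to UTC: 3:05 AM + 8:00 = 11:05 AM UTC on Sep 15.
Add 8 hours 15 minutes travel time → 7:20 PM UTC.
Farhaven is UTC+3:00, so local arrival = 7:20 PM + 3:00 = 10:20 PM on Sep 15.

10:20 PM on September 15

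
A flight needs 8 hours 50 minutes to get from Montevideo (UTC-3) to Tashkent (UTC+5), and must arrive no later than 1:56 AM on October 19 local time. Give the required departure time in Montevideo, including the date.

9:06 AM on October 18

Target arrival in UTC: 1:56 AM − 5:00 = 8:56 PM on Oct 18.
Subtract 8 hours 50 minutes → departure 12:06 PM UTC on Oct 18.
Montevideo is UTC−3:00: 12:06 PM − 3:00 = 9:06 AM on Oct 18.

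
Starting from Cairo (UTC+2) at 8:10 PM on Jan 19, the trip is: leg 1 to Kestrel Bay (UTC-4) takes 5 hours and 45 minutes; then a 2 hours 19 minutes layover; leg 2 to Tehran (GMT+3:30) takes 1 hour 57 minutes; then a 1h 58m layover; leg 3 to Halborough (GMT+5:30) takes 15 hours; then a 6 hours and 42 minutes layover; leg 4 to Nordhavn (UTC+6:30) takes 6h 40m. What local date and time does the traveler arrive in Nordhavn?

Convert departure to UTC: 8:10 PM − 2:00 = 6:10 PM UTC on Jan 19.
Add 5 hours 45 minutes leg 1 → 11:55 PM UTC.
Add 2 hours 19 minutes layover in Kestrel Bay → 2:14 AM UTC (Jan 20).
Add 1 hour and 57 minutes leg 2 → 4:11 AM UTC.
Add 1 hour 58 minutes layover in Tehran → 6:09 AM UTC.
Add 15 hours leg 3 → 9:09 PM UTC.
Add 6 hours and 42 minutes layover in Halborough → 3:51 AM UTC (Jan 21).
Add 6 hours 40 minutes leg 4 → 10:31 AM UTC.
Nordhavn is UTC+6:30, so local arrival = 10:31 AM + 6:30 = 5:01 PM on Jan 21.

5:01 PM on January 21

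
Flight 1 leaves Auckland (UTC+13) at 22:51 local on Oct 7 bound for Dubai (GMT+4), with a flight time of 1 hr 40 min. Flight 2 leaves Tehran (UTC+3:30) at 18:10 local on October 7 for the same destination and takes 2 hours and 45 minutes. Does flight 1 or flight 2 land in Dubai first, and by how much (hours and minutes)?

Flight 1 in UTC: 22:51 − 13:00 = 09:51 on Oct 7.
+1 hour 40 minutes → arrive 11:31 UTC on Oct 7.
Flight 2 in UTC: 18:10 − 3:30 = 14:40 on Oct 7.
+2 hours 45 minutes → arrive 17:25 UTC on Oct 7.
Flight 1 lands earlier by 5 hours 54 minutes.

the first, by 5 hours 54 minutes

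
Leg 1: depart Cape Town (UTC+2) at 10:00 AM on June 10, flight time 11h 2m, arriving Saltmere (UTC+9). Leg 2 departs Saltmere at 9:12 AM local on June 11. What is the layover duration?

Convert departure to UTC: 10:00 AM − 2:00 = 8:00 AM UTC on Jun 10.
Add 11 hours 2 minutes flight time → 7:02 PM UTC.
Saltmere is UTC+9:00, so local arrival = 7:02 PM + 9:00 = 4:02 AM on Jun 11.
Layover = 9:12 AM − 4:02 AM = 5 hours 10 minutes.

5 hours 10 minutes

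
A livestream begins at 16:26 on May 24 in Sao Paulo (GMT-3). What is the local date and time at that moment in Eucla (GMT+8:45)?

Eucla is 11:45 ahead of Sao Paulo.
Shift by the zone difference: 16:26 + 11:45 = 04:11 on May 25 in Eucla.

04:11 on May 25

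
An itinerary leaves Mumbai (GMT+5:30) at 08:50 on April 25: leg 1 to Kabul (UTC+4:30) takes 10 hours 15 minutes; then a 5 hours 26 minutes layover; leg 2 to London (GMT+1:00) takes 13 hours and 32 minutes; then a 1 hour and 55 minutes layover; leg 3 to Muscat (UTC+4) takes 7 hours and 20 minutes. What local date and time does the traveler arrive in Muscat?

Convert departure to UTC: 08:50 − 5:30 = 03:20 UTC on Apr 25.
Add 10 hours 15 minutes leg 1 → 13:35 UTC.
Add 5 hours 26 minutes layover in Kabul → 19:01 UTC.
Add 13 hours 32 minutes leg 2 → 08:33 UTC (Apr 26).
Add 1 hour 55 minutes layover in London → 10:28 UTC.
Add 7 hours and 20 minutes leg 3 → 17:48 UTC.
Muscat is UTC+4:00, so local arrival = 17:48 + 4:00 = 21:48 on Apr 26.

21:48 on Apr 26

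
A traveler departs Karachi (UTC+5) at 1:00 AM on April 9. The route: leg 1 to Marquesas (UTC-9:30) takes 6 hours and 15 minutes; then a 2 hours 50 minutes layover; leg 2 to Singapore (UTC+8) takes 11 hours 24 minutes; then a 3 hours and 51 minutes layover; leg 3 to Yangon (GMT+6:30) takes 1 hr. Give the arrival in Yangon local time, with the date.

3:50 AM on April 10

Convert departure to UTC: 1:00 AM − 5:00 = 8:00 PM UTC on Apr 8.
Add 6 hours 15 minutes leg 1 → 2:15 AM UTC (Apr 9).
Add 2 hours and 50 minutes layover in Marquesas → 5:05 AM UTC.
Add 11 hours 24 minutes leg 2 → 4:29 PM UTC.
Add 3 hours and 51 minutes layover in Singapore → 8:20 PM UTC.
Add 1 hour leg 3 → 9:20 PM UTC.
Yangon is UTC+6:30, so local arrival = 9:20 PM + 6:30 = 3:50 AM on Apr 10.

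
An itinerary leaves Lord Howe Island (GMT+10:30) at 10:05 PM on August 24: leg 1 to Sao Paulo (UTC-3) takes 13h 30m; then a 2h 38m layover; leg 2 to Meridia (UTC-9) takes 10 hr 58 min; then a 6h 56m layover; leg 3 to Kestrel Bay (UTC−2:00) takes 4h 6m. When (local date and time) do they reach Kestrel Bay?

11:43 PM on August 25

Convert departure to UTC: 10:05 PM − 10:30 = 11:35 AM UTC on Aug 24.
Add 13 hours and 30 minutes leg 1 → 1:05 AM UTC (Aug 25).
Add 2 hours 38 minutes layover in Sao Paulo → 3:43 AM UTC.
Add 10 hours 58 minutes leg 2 → 2:41 PM UTC.
Add 6 hours 56 minutes layover in Meridia → 9:37 PM UTC.
Add 4 hours and 6 minutes leg 3 → 1:43 AM UTC (Aug 26).
Kestrel Bay is UTC−2:00, so local arrival = 1:43 AM − 2:00 = 11:43 PM on Aug 25.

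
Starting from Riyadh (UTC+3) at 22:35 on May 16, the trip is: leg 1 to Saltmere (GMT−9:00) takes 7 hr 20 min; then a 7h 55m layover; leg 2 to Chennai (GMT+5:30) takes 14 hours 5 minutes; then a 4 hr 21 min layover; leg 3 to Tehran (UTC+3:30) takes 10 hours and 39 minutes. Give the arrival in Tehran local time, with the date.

Convert departure to UTC: 22:35 − 3:00 = 19:35 UTC on May 16.
Add 7 hours 20 minutes leg 1 → 02:55 UTC (May 17).
Add 7 hours 55 minutes layover in Saltmere → 10:50 UTC.
Add 14 hours 5 minutes leg 2 → 00:55 UTC (May 18).
Add 4 hours and 21 minutes layover in Chennai → 05:16 UTC.
Add 10 hours and 39 minutes leg 3 → 15:55 UTC.
Tehran is UTC+3:30, so local arrival = 15:55 + 3:30 = 19:25 on May 18.

19:25 on May 18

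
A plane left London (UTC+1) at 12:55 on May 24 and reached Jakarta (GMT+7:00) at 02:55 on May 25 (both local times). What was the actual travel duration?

8 hours

Departure in UTC: 12:55 − 1:00 = 11:55 on May 24.
Arrival in UTC: 02:55 − 7:00 = 19:55 on May 24.
Elapsed = 19:55 − 11:55 = 8 hours.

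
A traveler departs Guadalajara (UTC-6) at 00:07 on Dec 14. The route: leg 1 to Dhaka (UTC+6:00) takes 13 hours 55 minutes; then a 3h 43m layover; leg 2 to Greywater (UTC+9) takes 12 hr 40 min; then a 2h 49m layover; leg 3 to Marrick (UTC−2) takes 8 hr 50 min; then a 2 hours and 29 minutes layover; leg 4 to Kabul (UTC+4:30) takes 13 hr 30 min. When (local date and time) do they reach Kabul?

20:33 on December 16

Convert departure to UTC: 00:07 + 6:00 = 06:07 UTC on Dec 14.
Add 13 hours 55 minutes leg 1 → 20:02 UTC.
Add 3 hours 43 minutes layover in Dhaka → 23:45 UTC.
Add 12 hours and 40 minutes leg 2 → 12:25 UTC (Dec 15).
Add 2 hours 49 minutes layover in Greywater → 15:14 UTC.
Add 8 hours 50 minutes leg 3 → 00:04 UTC (Dec 16).
Add 2 hours and 29 minutes layover in Marrick → 02:33 UTC.
Add 13 hours 30 minutes leg 4 → 16:03 UTC.
Kabul is UTC+4:30, so local arrival = 16:03 + 4:30 = 20:33 on Dec 16.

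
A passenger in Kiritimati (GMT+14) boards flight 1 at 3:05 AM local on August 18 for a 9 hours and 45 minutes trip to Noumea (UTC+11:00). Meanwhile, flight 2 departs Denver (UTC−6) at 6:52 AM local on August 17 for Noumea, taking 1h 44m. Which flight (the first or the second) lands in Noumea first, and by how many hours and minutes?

the second, by 8 hours 14 minutes

Flight 1 in UTC: 3:05 AM − 14:00 = 1:05 PM on Aug 17.
+9 hours and 45 minutes → arrive 10:50 PM UTC on Aug 17.
Flight 2 in UTC: 6:52 AM + 6:00 = 12:52 PM on Aug 17.
+1 hour 44 minutes → arrive 2:36 PM UTC on Aug 17.
Flight 2 lands earlier by 8 hours 14 minutes.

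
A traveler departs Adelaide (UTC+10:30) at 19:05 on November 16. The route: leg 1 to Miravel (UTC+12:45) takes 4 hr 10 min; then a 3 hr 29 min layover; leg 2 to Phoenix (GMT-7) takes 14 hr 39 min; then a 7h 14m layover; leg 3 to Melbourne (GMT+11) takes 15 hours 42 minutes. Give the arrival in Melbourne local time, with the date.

16:49 on Nov 18

Convert departure to UTC: 19:05 − 10:30 = 08:35 UTC on Nov 16.
Add 4 hours and 10 minutes leg 1 → 12:45 UTC.
Add 3 hours 29 minutes layover in Miravel → 16:14 UTC.
Add 14 hours and 39 minutes leg 2 → 06:53 UTC (Nov 17).
Add 7 hours and 14 minutes layover in Phoenix → 14:07 UTC.
Add 15 hours and 42 minutes leg 3 → 05:49 UTC (Nov 18).
Melbourne is UTC+11:00, so local arrival = 05:49 + 11:00 = 16:49 on Nov 18.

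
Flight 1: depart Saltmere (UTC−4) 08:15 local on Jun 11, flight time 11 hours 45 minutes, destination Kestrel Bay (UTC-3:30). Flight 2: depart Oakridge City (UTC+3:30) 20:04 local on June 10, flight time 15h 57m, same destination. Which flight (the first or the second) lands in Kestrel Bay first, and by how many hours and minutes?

the second, by 15 hours 29 minutes

Flight 1 in UTC: 08:15 + 4:00 = 12:15 on Jun 11.
+11 hours 45 minutes → arrive 00:00 UTC on Jun 12.
Flight 2 in UTC: 20:04 − 3:30 = 16:34 on Jun 10.
+15 hours 57 minutes → arrive 08:31 UTC on Jun 11.
Flight 2 lands earlier by 15 hours 29 minutes.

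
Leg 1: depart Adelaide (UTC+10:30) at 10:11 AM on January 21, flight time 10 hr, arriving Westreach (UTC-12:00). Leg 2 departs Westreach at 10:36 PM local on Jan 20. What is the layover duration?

55 minutes

Convert departure to UTC: 10:11 AM − 10:30 = 11:41 PM UTC on Jan 20.
Add 10 hours flight time → 9:41 AM UTC (Jan 21).
Westreach is UTC−12:00, so local arrival = 9:41 AM − 12:00 = 9:41 PM on Jan 20.
Layover = 10:36 PM − 9:41 PM = 55 minutes.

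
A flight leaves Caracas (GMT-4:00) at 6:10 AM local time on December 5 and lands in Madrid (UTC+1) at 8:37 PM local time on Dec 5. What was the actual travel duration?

9 hours 27 minutes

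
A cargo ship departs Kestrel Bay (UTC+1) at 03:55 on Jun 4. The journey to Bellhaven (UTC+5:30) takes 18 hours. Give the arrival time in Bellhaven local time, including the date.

Convert departure to UTC: 03:55 − 1:00 = 02:55 UTC on Jun 4.
Add 18 hours travel time → 20:55 UTC.
Bellhaven is UTC+5:30, so local arrival = 20:55 + 5:30 = 02:25 on Jun 5.

02:25 on June 5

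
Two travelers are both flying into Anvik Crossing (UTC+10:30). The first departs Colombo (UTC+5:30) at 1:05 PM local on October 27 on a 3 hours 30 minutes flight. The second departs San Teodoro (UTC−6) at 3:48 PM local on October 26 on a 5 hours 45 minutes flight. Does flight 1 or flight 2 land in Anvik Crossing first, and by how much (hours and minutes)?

the second, by 7 hours 32 minutes

Flight 1 in UTC: 1:05 PM − 5:30 = 7:35 AM on Oct 27.
+3 hours 30 minutes → arrive 11:05 AM UTC on Oct 27.
Flight 2 in UTC: 3:48 PM + 6:00 = 9:48 PM on Oct 26.
+5 hours and 45 minutes → arrive 3:33 AM UTC on Oct 27.
Flight 2 lands earlier by 7 hours 32 minutes.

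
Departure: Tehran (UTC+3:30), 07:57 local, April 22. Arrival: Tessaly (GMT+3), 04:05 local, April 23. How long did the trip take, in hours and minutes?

Departure in UTC: 07:57 − 3:30 = 04:27 on Apr 22.
Arrival in UTC: 04:05 − 3:00 = 01:05 on Apr 23.
Elapsed = 01:05 − 04:27 (+1 day) = 20 hours 38 minutes.

20 hours 38 minutes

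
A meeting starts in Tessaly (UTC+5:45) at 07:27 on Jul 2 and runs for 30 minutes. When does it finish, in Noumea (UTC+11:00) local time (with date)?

13:12 on July 2

Convert start to UTC: 07:27 − 5:45 = 01:42 UTC on Jul 2.
Add 30 minutes duration → 02:12 UTC.
Noumea is UTC+11:00, so local end time = 02:12 + 11:00 = 13:12 on Jul 2.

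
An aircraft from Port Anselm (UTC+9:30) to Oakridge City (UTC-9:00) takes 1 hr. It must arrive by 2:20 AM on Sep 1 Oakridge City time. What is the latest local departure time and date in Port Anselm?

Target arrival in UTC: 2:20 AM + 9:00 = 11:20 AM on Sep 1.
Subtract 1 hour → departure 10:20 AM UTC on Sep 1.
Port Anselm is UTC+9:30: 10:20 AM + 9:30 = 7:50 PM on Sep 1.

7:50 PM on Sep 1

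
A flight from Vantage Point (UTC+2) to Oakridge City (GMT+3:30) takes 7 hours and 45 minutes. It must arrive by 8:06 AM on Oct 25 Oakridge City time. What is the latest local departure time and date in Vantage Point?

Target arrival in UTC: 8:06 AM − 3:30 = 4:36 AM on Oct 25.
Subtract 7 hours and 45 minutes → departure 8:51 PM UTC on Oct 24.
Vantage Point is UTC+2:00: 8:51 PM + 2:00 = 10:51 PM on Oct 24.

10:51 PM on October 24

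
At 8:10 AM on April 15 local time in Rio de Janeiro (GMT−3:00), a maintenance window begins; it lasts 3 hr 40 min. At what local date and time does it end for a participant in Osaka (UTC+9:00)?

11:50 PM on April 15

Osaka is 12:00 ahead of Rio de Janeiro.
After 3 hours and 40 minutes it is 11:50 AM in Rio de Janeiro.
Shift by the zone difference: 11:50 AM + 12:00 = 11:50 PM on Apr 15 in Osaka.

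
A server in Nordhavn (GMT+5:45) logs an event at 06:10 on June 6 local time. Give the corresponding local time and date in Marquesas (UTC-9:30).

14:55 on June 5

Marquesas is 15:15 behind Nordhavn.
Shift by the zone difference: 06:10 − 15:15 = 14:55 on Jun 5 in Marquesas.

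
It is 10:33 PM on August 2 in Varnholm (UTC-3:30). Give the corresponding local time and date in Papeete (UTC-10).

4:03 PM on Aug 2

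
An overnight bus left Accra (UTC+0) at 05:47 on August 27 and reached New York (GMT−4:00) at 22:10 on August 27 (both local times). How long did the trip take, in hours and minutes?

New York is 4:00 behind Accra.
Clock-face elapsed time (ignoring zones) is 16 hours 23 minutes.
Actual elapsed = 16 hours 23 minutes + 4:00 = 20 hours 23 minutes.

20 hours 23 minutes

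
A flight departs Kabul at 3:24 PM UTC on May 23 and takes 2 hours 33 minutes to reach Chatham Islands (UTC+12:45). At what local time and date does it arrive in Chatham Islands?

Departure is given in UTC: 3:24 PM on May 23.
Add 2 hours and 33 minutes → 5:57 PM UTC.
Chatham Islands is UTC+12:45: 5:57 PM + 12:45 = 6:42 AM on May 24.

6:42 AM on May 24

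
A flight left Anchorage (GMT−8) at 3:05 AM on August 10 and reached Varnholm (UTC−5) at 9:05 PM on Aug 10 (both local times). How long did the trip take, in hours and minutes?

15 hours

Departure in UTC: 3:05 AM + 8:00 = 11:05 AM on Aug 10.
Arrival in UTC: 9:05 PM + 5:00 = 2:05 AM on Aug 11.
Elapsed = 2:05 AM − 11:05 AM (+1 day) = 15 hours.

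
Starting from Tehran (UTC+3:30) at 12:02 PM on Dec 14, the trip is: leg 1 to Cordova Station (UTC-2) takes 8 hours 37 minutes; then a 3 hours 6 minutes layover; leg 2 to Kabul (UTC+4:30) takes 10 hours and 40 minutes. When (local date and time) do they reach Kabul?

11:25 AM on Dec 15

Convert departure to UTC: 12:02 PM − 3:30 = 8:32 AM UTC on Dec 14.
Add 8 hours and 37 minutes leg 1 → 5:09 PM UTC.
Add 3 hours and 6 minutes layover in Cordova Station → 8:15 PM UTC.
Add 10 hours 40 minutes leg 2 → 6:55 AM UTC (Dec 15).
Kabul is UTC+4:30, so local arrival = 6:55 AM + 4:30 = 11:25 AM on Dec 15.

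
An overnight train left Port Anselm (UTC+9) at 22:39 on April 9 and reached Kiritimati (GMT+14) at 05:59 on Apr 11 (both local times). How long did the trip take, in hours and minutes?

26 hours 20 minutes

Departure in UTC: 22:39 − 9:00 = 13:39 on Apr 9.
Arrival in UTC: 05:59 − 14:00 = 15:59 on Apr 10.
Elapsed = 15:59 − 13:39 (+1 day) = 26 hours 20 minutes.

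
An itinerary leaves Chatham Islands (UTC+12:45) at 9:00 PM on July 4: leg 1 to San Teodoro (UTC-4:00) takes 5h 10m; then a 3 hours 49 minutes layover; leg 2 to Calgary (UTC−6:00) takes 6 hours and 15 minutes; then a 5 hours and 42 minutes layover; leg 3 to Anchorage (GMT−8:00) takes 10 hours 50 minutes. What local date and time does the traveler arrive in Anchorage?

Convert departure to UTC: 9:00 PM − 12:45 = 8:15 AM UTC on Jul 4.
Add 5 hours and 10 minutes leg 1 → 1:25 PM UTC.
Add 3 hours and 49 minutes layover in San Teodoro → 5:14 PM UTC.
Add 6 hours 15 minutes leg 2 → 11:29 PM UTC.
Add 5 hours 42 minutes layover in Calgary → 5:11 AM UTC (Jul 5).
Add 10 hours 50 minutes leg 3 → 4:01 PM UTC.
Anchorage is UTC−8:00, so local arrival = 4:01 PM − 8:00 = 8:01 AM on Jul 5.

8:01 AM on July 5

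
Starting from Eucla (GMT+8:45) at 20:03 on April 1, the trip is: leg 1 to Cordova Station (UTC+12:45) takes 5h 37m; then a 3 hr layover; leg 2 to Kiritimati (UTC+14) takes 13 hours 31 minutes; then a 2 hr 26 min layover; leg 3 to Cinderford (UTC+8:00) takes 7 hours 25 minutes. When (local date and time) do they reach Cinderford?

03:17 on April 3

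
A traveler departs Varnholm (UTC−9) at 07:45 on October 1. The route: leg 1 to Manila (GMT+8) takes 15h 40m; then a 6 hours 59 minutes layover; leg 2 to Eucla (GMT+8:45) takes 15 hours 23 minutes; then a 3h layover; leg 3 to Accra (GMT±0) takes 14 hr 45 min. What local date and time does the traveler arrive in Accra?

Convert departure to UTC: 07:45 + 9:00 = 16:45 UTC on Oct 1.
Add 15 hours 40 minutes leg 1 → 08:25 UTC (Oct 2).
Add 6 hours and 59 minutes layover in Manila → 15:24 UTC.
Add 15 hours 23 minutes leg 2 → 06:47 UTC (Oct 3).
Add 3 hours layover in Eucla → 09:47 UTC.
Add 14 hours 45 minutes leg 3 → 00:32 UTC (Oct 4).
Accra is UTC+0, so local arrival is the same: 00:32 on Oct 4.

00:32 on October 4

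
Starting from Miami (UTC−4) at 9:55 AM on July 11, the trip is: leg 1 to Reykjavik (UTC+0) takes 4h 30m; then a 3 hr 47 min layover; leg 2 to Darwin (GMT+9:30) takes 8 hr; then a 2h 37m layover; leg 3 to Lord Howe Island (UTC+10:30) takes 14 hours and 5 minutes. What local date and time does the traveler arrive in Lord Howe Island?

Convert departure to UTC: 9:55 AM + 4:00 = 1:55 PM UTC on Jul 11.
Add 4 hours 30 minutes leg 1 → 6:25 PM UTC.
Add 3 hours and 47 minutes layover in Reykjavik → 10:12 PM UTC.
Add 8 hours leg 2 → 6:12 AM UTC (Jul 12).
Add 2 hours 37 minutes layover in Darwin → 8:49 AM UTC.
Add 14 hours 5 minutes leg 3 → 10:54 PM UTC.
Lord Howe Island is UTC+10:30, so local arrival = 10:54 PM + 10:30 = 9:24 AM on Jul 13.

9:24 AM on July 13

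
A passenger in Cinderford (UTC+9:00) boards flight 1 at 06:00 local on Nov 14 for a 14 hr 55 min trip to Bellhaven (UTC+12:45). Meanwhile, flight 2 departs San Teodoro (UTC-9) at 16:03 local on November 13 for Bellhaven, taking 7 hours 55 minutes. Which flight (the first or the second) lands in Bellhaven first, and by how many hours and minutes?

Flight 1 in UTC: 06:00 − 9:00 = 21:00 on Nov 13.
+14 hours 55 minutes → arrive 11:55 UTC on Nov 14.
Flight 2 in UTC: 16:03 + 9:00 = 01:03 on Nov 14.
+7 hours and 55 minutes → arrive 08:58 UTC on Nov 14.
Flight 2 lands earlier by 2 hours 57 minutes.

the second, by 2 hours 57 minutes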